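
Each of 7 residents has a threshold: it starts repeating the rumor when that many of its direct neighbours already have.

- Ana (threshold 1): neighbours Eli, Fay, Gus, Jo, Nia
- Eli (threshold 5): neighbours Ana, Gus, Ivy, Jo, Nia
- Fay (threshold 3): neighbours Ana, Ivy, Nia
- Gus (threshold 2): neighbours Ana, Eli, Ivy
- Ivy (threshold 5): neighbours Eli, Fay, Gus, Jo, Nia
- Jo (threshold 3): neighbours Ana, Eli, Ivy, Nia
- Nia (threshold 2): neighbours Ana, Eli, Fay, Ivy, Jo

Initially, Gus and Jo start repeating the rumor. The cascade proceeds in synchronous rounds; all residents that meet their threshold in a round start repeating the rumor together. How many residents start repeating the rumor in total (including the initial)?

4

Round 1 — Gus, Jo start repeating the rumor (initial).
Round 2 — checking thresholds:
  Ana: 2 of 5 neighbours ≥ 1, starts repeating the rumor.
  Eli: 2 of 5 neighbours < 5, holds.
  Ivy: 2 of 5 neighbours < 5, holds.
  Nia: 1 of 5 neighbours < 2, holds.
Round 3 — checking thresholds:
  Eli: 3 of 5 neighbours < 5, holds.
  Fay: 1 of 3 neighbours < 3, holds.
  Ivy: 2 of 5 neighbours < 5, holds.
  Nia: 2 of 5 neighbours ≥ 2, starts repeating the rumor.
Round 4 — no new spreads; cascade stops.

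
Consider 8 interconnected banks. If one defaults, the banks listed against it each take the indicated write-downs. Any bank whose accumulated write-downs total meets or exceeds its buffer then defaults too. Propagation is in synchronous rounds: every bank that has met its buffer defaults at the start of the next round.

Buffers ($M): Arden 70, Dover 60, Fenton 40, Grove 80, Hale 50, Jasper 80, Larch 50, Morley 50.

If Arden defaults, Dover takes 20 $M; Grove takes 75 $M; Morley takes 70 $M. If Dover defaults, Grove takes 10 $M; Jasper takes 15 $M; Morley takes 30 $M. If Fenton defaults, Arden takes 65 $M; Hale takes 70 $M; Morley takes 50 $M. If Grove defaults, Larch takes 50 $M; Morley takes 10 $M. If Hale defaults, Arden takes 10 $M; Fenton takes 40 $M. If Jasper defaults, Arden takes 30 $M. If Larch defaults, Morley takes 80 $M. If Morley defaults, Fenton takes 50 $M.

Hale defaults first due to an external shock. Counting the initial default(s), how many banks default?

4

Round 1 — Hale defaults (initial).
  Arden: +10 → 10 < 70
  Fenton: +40 → 40 ≥ 40
Round 2 — Fenton defaults.
  Arden: +65 → 75 ≥ 70
  Morley: +50 → 50 ≥ 50
Round 3 — Arden, Morley default.
  Dover: +20 → 20 < 60
  Grove: +75 → 75 < 80
No further defaults.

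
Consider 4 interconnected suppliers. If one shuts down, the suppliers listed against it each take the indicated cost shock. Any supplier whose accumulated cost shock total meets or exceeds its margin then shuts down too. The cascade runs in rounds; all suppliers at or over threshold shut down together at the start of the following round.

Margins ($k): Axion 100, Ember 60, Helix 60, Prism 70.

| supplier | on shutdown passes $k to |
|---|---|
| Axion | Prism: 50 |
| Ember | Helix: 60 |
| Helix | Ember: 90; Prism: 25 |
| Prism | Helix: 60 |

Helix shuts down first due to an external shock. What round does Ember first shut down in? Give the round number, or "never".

2

Round 1 — Helix shuts down (initial).
  Ember: +90 → 90 ≥ 60
  Prism: +25 → 25 < 70
Round 2 — Ember shuts down.
No further shutdowns.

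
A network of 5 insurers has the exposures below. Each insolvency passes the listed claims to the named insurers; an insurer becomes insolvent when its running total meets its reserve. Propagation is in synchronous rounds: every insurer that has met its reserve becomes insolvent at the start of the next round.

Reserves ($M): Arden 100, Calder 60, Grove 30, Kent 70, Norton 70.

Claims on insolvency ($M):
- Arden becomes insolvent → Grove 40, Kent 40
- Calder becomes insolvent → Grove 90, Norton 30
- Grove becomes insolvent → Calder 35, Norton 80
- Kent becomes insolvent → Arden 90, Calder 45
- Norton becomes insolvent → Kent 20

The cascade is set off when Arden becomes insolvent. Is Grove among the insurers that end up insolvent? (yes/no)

yes

Round 1 — Arden becomes insolvent (initial).
  Grove: +40 → 40 ≥ 30
  Kent: +40 → 40 < 70
Round 2 — Grove becomes insolvent.
  Calder: +35 → 35 < 60
  Norton: +80 → 80 ≥ 70
Round 3 — Norton becomes insolvent.
  Kent: +20 → 60 < 70
No further insolvencies.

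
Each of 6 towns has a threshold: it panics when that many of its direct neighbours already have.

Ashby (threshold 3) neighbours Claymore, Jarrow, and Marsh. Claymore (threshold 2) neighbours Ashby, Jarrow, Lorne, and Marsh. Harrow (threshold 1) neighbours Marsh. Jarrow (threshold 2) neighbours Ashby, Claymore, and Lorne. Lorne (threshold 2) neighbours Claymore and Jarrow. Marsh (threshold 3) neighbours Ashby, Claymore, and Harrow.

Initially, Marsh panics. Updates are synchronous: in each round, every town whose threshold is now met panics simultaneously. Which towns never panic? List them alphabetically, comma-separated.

Round 1 — Marsh panics (initial).
Round 2 — checking thresholds:
  Ashby: 1 of 3 neighbours < 3, not yet.
  Claymore: 1 of 4 neighbours < 2, not yet.
  Harrow: 1 of 1 neighbours ≥ 1, panics.
Round 3 — no new panics; cascade stops.

Ashby, Claymore, Jarrow, Lorne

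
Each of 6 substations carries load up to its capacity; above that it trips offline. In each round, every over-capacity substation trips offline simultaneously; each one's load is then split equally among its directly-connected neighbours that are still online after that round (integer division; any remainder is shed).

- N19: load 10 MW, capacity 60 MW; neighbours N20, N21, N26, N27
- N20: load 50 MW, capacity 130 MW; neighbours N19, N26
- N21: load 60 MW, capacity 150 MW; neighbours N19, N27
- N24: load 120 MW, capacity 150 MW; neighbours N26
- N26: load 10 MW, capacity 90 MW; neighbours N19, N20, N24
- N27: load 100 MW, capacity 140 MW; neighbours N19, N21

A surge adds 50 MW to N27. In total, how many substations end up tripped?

3

Round 1 — N27 at 150 > 140. N27 trips offline.
  N27 sheds 150 MW to N19, N21: 75 each.
    N19: 10+75 = 85 > 60
    N21: 60+75 = 135 ≤ 150
Round 2 — N19 trips offline.
  N19 sheds 85 MW to N20, N21, N26: 28 each (1 lost).
    N20: 50+28 = 78 ≤ 130
    N21: 135+28 = 163 > 150
    N26: 10+28 = 38 ≤ 90
Round 3 — N21 trips offline.
  N21 sheds 163 MW: no online neighbours, lost.
No further trips.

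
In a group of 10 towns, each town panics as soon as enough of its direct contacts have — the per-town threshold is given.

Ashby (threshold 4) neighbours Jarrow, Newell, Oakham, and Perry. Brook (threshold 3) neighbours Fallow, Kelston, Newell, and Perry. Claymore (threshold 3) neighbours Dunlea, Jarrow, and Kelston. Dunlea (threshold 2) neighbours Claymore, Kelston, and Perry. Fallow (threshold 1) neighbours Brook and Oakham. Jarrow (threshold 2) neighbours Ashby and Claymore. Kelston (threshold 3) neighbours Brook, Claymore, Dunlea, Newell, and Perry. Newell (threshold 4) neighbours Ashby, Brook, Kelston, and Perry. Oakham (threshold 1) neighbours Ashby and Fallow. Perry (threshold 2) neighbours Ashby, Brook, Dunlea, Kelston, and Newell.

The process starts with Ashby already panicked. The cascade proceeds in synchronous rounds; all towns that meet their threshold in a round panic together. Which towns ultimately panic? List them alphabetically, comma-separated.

Ashby, Fallow, Oakham

Round 1 — Ashby panics (initial).
Round 2 — checking thresholds:
  Jarrow: 1 of 2 neighbours < 2, holds.
  Newell: 1 of 4 neighbours < 4, holds.
  Oakham: 1 of 2 neighbours ≥ 1, panics.
  Perry: 1 of 5 neighbours < 2, holds.
Round 3 — checking thresholds:
  Fallow: 1 of 2 neighbours ≥ 1, panics.
  Jarrow: 1 of 2 neighbours < 2, holds.
  Newell: 1 of 4 neighbours < 4, holds.
  Perry: 1 of 5 neighbours < 2, holds.
Round 4 — no new panics; cascade stops.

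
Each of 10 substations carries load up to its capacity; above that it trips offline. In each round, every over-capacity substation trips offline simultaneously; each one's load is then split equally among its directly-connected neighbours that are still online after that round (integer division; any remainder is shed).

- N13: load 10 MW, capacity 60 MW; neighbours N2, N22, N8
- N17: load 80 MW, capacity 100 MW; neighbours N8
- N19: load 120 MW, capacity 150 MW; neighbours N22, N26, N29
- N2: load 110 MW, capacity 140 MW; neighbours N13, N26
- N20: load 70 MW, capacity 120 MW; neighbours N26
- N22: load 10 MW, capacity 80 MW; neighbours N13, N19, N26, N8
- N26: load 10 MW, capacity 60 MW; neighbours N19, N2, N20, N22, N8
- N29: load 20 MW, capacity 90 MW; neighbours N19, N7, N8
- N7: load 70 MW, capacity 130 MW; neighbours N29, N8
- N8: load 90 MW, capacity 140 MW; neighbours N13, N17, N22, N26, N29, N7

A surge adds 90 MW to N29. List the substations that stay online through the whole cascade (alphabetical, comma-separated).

N20

Round 1 — N29 at 110 > 90. N29 trips offline.
  N29 sheds 110 MW to N19, N7, N8: 36 each (2 lost).
    N19: 120+36 = 156 > 150
    N7: 70+36 = 106 ≤ 130
    N8: 90+36 = 126 ≤ 140
Round 2 — N19 trips offline.
  N19 sheds 156 MW to N22, N26: 78 each.
    N22: 10+78 = 88 > 80
    N26: 10+78 = 88 > 60
Round 3 — N22, N26 trip offline.
  N22 sheds 88 MW to N13, N8: 44 each.
    N13: 10+44 = 54 ≤ 60
    N8: 126+44 = 170 > 140
  N26 sheds 88 MW to N2, N20, N8: 29 each (1 lost).
    N2: 110+29 = 139 ≤ 140
    N20: 70+29 = 99 ≤ 120
    N8: 170+29 = 199 > 140
Round 4 — N8 trips offline.
  N8 sheds 199 MW to N13, N17, N7: 66 each (1 lost).
    N13: 54+66 = 120 > 60
    N17: 80+66 = 146 > 100
    N7: 106+66 = 172 > 130
Round 5 — N13, N17, N7 trip offline.
  N13 sheds 120 MW to N2: 120 each.
    N2: 139+120 = 259 > 140
  N17 sheds 146 MW: no online neighbours, lost.
  N7 sheds 172 MW: no online neighbours, lost.
Round 6 — N2 trips offline.
  N2 sheds 259 MW: no online neighbours, lost.
No further trips.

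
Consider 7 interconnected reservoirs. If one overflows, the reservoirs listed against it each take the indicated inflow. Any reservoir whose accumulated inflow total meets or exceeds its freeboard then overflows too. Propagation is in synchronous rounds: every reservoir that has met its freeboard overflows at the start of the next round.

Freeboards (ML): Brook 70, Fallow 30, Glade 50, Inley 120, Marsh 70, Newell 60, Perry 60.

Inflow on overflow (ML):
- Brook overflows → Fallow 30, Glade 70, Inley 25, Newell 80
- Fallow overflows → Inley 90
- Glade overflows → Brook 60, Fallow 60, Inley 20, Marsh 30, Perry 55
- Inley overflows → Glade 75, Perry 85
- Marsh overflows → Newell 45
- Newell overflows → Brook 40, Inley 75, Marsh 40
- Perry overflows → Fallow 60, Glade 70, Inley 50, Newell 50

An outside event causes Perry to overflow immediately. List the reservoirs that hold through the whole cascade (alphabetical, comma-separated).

Brook, Marsh, Newell

Round 1 — Perry overflows (initial).
  Fallow: +60 → 60 ≥ 30
  Glade: +70 → 70 ≥ 50
  Inley: +50 → 50 < 120
  Newell: +50 → 50 < 60
Round 2 — Fallow, Glade overflow.
  Brook: +60 → 60 < 70
  Inley: +90+20 → 160 ≥ 120
  Marsh: +30 → 30 < 70
Round 3 — Inley overflows.
No further overflows.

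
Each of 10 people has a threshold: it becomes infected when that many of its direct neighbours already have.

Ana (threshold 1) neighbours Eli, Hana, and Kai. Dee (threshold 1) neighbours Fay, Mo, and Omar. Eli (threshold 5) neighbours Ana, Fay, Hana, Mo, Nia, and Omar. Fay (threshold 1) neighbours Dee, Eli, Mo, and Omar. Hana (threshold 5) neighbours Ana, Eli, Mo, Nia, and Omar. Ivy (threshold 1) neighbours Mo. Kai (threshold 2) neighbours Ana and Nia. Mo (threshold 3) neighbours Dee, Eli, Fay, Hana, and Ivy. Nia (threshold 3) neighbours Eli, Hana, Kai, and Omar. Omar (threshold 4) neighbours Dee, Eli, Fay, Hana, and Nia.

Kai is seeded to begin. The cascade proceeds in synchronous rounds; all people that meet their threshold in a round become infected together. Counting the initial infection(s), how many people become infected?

2

Round 1 — Kai becomes infected (initial).
Round 2 — checking thresholds:
  Ana: 1 of 3 neighbours ≥ 1, becomes infected.
  Nia: 1 of 4 neighbours < 3, not yet.
Round 3 — no new infections; cascade stops.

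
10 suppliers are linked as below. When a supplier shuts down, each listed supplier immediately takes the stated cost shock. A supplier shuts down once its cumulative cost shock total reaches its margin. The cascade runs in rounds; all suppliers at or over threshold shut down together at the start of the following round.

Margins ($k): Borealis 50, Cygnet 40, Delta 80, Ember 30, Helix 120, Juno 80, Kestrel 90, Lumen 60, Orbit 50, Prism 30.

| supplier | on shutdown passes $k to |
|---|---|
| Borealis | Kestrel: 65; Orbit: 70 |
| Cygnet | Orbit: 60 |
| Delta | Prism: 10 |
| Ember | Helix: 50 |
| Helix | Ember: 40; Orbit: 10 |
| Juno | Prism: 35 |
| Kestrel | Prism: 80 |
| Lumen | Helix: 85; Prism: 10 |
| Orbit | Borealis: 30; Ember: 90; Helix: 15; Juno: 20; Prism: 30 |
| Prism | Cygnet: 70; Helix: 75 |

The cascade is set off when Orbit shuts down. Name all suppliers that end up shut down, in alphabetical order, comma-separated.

Round 1 — Orbit shuts down (initial).
  Borealis: +30 → 30 < 50
  Ember: +90 → 90 ≥ 30
  Helix: +15 → 15 < 120
  Juno: +20 → 20 < 80
  Prism: +30 → 30 ≥ 30
Round 2 — Ember, Prism shut down.
  Cygnet: +70 → 70 ≥ 40
  Helix: +50+75 → 140 ≥ 120
Round 3 — Cygnet, Helix shut down.
No further shutdowns.

Cygnet, Ember, Helix, Orbit, Prism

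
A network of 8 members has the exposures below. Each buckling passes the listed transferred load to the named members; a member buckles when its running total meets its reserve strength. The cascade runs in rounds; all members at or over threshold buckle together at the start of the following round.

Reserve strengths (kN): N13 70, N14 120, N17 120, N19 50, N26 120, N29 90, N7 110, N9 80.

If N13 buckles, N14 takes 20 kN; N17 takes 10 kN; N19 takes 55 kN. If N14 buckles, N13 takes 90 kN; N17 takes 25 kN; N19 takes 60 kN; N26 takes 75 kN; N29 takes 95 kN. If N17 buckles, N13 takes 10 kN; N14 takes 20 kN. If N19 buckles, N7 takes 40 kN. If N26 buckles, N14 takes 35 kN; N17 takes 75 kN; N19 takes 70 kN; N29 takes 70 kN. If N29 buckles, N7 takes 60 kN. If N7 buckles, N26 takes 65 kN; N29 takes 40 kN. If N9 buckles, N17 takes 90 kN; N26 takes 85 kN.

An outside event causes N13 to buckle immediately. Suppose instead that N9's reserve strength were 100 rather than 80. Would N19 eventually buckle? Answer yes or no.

With N9's reserve strength at 100:
Round 1 — N13 buckles (initial).
  N14: +20 → 20 < 120
  N17: +10 → 10 < 120
  N19: +55 → 55 ≥ 50
Round 2 — N19 buckles.
  N7: +40 → 40 < 110
No further bucklings.

yes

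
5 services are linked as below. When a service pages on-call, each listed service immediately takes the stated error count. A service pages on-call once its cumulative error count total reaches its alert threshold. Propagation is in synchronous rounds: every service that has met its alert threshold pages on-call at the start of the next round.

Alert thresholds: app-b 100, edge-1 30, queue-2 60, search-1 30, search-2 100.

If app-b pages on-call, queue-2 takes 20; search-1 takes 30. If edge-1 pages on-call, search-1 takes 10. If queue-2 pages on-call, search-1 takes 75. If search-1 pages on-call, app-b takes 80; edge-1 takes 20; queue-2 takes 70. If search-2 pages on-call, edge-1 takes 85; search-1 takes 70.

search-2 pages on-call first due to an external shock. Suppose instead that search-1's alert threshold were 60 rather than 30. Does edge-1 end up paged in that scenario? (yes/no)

With search-1's alert threshold at 60:
Round 1 — search-2 pages on-call (initial).
  edge-1: +85 → 85 ≥ 30
  search-1: +70 → 70 ≥ 60
Round 2 — edge-1, search-1 page on-call.
  app-b: +80 → 80 < 100
  queue-2: +70 → 70 ≥ 60
Round 3 — queue-2 pages on-call.
No further pages.

yes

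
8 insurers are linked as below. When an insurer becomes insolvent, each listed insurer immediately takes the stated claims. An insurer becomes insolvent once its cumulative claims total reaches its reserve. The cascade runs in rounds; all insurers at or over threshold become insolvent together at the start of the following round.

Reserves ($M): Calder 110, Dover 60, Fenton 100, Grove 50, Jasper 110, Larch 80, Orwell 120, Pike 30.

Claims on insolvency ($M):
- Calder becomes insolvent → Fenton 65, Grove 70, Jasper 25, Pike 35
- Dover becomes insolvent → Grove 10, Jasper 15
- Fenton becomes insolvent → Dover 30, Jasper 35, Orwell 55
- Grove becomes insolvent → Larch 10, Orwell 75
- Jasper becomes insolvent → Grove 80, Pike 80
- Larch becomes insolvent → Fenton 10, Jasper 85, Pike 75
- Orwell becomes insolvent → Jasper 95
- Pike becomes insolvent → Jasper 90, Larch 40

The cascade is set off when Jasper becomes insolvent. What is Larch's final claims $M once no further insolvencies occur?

50

Round 1 — Jasper becomes insolvent (initial).
  Grove: +80 → 80 ≥ 50
  Pike: +80 → 80 ≥ 30
Round 2 — Grove, Pike become insolvent.
  Larch: +10+40 → 50 < 80
  Orwell: +75 → 75 < 120
No further insolvencies.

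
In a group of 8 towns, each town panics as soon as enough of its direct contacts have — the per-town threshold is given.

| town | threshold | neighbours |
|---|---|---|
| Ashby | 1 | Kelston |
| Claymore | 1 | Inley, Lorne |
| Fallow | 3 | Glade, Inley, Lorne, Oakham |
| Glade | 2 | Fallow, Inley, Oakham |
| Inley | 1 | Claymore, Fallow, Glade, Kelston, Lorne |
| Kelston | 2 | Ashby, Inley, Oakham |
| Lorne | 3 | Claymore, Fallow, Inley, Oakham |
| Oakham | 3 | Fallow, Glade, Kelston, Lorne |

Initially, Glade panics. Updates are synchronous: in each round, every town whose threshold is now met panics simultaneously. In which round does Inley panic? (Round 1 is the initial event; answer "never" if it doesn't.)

2

Round 1 — Glade panics (initial).
Round 2 — checking thresholds:
  Fallow: 1 of 4 neighbours < 3, holds.
  Inley: 1 of 5 neighbours ≥ 1, panics.
  Oakham: 1 of 4 neighbours < 3, holds.
Round 3 — checking thresholds:
  Claymore: 1 of 2 neighbours ≥ 1, panics.
  Fallow: 2 of 4 neighbours < 3, holds.
  Kelston: 1 of 3 neighbours < 2, holds.
  Lorne: 1 of 4 neighbours < 3, holds.
  Oakham: 1 of 4 neighbours < 3, holds.
Round 4 — no new panics; cascade stops.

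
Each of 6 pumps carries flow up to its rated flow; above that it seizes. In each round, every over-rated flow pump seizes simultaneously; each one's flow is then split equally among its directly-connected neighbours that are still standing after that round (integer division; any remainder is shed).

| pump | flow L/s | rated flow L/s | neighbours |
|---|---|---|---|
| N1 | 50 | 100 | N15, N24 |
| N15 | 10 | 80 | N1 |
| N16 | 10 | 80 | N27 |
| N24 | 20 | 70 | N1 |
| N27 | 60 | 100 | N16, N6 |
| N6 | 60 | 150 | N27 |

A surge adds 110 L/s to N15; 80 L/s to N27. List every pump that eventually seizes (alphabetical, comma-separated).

N1, N15, N24, N27

Round 1 — N15 at 120 > 80; N27 at 140 > 100. N15, N27 seize.
  N15 sheds 120 L/s to N1: 120 each.
    N1: 50+120 = 170 > 100
  N27 sheds 140 L/s to N16, N6: 70 each.
    N16: 10+70 = 80 ≤ 80
    N6: 60+70 = 130 ≤ 150
Round 2 — N1 seizes.
  N1 sheds 170 L/s to N24: 170 each.
    N24: 20+170 = 190 > 70
Round 3 — N24 seizes.
  N24 sheds 190 L/s: no online neighbours, lost.
No further seizures.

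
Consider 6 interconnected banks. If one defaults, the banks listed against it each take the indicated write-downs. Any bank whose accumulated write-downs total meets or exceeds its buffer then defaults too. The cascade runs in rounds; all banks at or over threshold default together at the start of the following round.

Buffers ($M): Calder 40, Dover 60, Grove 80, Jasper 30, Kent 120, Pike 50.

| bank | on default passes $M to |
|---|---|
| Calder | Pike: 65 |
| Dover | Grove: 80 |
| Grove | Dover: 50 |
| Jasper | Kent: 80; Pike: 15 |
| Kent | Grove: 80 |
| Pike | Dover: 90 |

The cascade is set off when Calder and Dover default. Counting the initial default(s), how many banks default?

Round 1 — Calder, Dover default (initial).
  Grove: +80 → 80 ≥ 80
  Pike: +65 → 65 ≥ 50
Round 2 — Grove, Pike default.
No further defaults.

4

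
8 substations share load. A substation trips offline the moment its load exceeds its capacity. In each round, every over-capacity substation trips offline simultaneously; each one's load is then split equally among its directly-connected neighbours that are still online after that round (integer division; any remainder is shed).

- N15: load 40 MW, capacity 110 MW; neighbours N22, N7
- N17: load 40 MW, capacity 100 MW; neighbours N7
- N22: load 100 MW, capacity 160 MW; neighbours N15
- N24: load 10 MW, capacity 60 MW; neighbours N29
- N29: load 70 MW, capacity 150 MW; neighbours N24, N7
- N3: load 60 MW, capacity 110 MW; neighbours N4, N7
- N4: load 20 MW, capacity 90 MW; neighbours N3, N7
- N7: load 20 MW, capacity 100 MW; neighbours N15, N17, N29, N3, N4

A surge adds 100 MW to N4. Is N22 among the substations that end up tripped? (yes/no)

no

Round 1 — N4 at 120 > 90. N4 trips offline.
  N4 sheds 120 MW to N3, N7: 60 each.
    N3: 60+60 = 120 > 110
    N7: 20+60 = 80 ≤ 100
Round 2 — N3 trips offline.
  N3 sheds 120 MW to N7: 120 each.
    N7: 80+120 = 200 > 100
Round 3 — N7 trips offline.
  N7 sheds 200 MW to N15, N17, N29: 66 each (2 lost).
    N15: 40+66 = 106 ≤ 110
    N17: 40+66 = 106 > 100
    N29: 70+66 = 136 ≤ 150
Round 4 — N17 trips offline.
  N17 sheds 106 MW: no online neighbours, lost.
No further trips.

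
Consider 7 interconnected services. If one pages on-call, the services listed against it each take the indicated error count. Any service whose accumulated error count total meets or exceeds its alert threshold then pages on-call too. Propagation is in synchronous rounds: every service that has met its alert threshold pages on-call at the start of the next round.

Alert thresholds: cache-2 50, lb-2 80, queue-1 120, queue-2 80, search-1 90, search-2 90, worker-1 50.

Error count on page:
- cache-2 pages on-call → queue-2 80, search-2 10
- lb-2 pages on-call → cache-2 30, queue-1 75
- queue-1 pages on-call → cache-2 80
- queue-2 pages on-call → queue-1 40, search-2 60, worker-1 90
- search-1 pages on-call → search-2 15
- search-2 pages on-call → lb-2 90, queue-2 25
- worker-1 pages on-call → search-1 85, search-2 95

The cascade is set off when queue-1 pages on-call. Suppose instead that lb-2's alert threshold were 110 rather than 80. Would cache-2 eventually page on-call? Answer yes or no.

yes

With lb-2's alert threshold at 110:
Round 1 — queue-1 pages on-call (initial).
  cache-2: +80 → 80 ≥ 50
Round 2 — cache-2 pages on-call.
  queue-2: +80 → 80 ≥ 80
  search-2: +10 → 10 < 90
Round 3 — queue-2 pages on-call.
  search-2: +60 → 70 < 90
  worker-1: +90 → 90 ≥ 50
Round 4 — worker-1 pages on-call.
  search-1: +85 → 85 < 90
  search-2: +95 → 165 ≥ 90
Round 5 — search-2 pages on-call.
  lb-2: +90 → 90 < 110
No further pages.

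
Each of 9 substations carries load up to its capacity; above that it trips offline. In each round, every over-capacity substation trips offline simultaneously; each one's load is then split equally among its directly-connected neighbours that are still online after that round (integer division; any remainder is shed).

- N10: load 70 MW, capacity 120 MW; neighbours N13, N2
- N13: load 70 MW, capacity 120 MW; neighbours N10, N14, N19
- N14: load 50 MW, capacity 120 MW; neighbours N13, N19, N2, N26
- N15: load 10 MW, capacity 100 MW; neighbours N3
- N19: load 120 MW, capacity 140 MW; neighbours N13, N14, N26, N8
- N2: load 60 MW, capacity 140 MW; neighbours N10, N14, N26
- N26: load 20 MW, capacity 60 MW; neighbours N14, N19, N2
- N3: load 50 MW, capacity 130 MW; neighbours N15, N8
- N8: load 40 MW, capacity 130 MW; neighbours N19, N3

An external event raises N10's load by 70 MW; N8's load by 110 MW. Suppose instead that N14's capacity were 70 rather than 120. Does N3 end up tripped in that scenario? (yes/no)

no

With N14's capacity at 70:
Round 1 — N10 at 140 > 120; N8 at 150 > 130. N10, N8 trip offline.
  N10 sheds 140 MW to N13, N2: 70 each.
    N13: 70+70 = 140 > 120
    N2: 60+70 = 130 ≤ 140
  N8 sheds 150 MW to N19, N3: 75 each.
    N19: 120+75 = 195 > 140
    N3: 50+75 = 125 ≤ 130
Round 2 — N13, N19 trip offline.
  N13 sheds 140 MW to N14: 140 each.
    N14: 50+140 = 190 > 70
  N19 sheds 195 MW to N14, N26: 97 each (1 lost).
    N14: 190+97 = 287 > 70
    N26: 20+97 = 117 > 60
Round 3 — N14, N26 trip offline.
  N14 sheds 287 MW to N2: 287 each.
    N2: 130+287 = 417 > 140
  N26 sheds 117 MW to N2: 117 each.
    N2: 417+117 = 534 > 140
Round 4 — N2 trips offline.
  N2 sheds 534 MW: no online neighbours, lost.
No further trips.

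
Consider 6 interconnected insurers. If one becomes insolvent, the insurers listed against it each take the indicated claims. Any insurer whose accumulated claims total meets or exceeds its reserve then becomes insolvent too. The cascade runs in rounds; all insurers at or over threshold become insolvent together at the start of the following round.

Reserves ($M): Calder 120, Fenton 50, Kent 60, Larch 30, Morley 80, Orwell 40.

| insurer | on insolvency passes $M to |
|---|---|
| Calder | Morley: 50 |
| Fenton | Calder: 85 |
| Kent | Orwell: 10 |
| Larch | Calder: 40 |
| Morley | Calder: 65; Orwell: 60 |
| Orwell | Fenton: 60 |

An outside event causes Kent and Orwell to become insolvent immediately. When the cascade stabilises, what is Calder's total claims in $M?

85

Round 1 — Kent, Orwell become insolvent (initial).
  Fenton: +60 → 60 ≥ 50
Round 2 — Fenton becomes insolvent.
  Calder: +85 → 85 < 120
No further insolvencies.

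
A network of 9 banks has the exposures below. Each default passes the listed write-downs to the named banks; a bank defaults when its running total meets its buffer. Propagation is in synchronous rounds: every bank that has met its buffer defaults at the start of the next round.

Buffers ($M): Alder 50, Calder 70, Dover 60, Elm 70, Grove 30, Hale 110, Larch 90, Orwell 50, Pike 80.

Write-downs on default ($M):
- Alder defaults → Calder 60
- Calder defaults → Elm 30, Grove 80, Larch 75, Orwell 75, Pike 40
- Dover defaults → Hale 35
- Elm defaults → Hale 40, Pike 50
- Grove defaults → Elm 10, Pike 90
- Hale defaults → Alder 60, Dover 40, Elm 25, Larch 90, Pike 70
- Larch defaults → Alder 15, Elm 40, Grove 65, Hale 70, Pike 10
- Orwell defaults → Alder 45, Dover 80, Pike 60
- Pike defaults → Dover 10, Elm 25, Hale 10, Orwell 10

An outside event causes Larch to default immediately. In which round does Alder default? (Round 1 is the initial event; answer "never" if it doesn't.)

Round 1 — Larch defaults (initial).
  Alder: +15 → 15 < 50
  Elm: +40 → 40 < 70
  Grove: +65 → 65 ≥ 30
  Hale: +70 → 70 < 110
  Pike: +10 → 10 < 80
Round 2 — Grove defaults.
  Elm: +10 → 50 < 70
  Pike: +90 → 100 ≥ 80
Round 3 — Pike defaults.
  Dover: +10 → 10 < 60
  Elm: +25 → 75 ≥ 70
  Hale: +10 → 80 < 110
  Orwell: +10 → 10 < 50
Round 4 — Elm defaults.
  Hale: +40 → 120 ≥ 110
Round 5 — Hale defaults.
  Alder: +60 → 75 ≥ 50
  Dover: +40 → 50 < 60
Round 6 — Alder defaults.
  Calder: +60 → 60 < 70
No further defaults.

6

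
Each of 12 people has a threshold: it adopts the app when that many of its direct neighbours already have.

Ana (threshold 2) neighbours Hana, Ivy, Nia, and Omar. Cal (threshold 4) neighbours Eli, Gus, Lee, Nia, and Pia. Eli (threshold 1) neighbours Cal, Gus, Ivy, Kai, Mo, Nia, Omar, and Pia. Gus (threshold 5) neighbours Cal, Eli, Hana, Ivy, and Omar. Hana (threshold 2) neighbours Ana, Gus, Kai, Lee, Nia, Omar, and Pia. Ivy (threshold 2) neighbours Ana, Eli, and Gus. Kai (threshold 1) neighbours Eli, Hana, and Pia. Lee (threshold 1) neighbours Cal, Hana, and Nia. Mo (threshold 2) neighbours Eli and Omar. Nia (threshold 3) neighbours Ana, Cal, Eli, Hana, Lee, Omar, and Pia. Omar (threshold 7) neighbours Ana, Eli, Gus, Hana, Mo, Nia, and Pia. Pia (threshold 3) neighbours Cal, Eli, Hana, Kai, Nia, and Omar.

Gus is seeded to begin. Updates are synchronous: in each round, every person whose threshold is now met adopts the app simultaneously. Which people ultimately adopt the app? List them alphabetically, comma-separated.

Round 1 — Gus adopts the app (initial).
Round 2 — checking thresholds:
  Cal: 1 of 5 neighbours < 4, not yet.
  Eli: 1 of 8 neighbours ≥ 1, adopts the app.
  Hana: 1 of 7 neighbours < 2, not yet.
  Ivy: 1 of 3 neighbours < 2, not yet.
  Omar: 1 of 7 neighbours < 7, not yet.
Round 3 — checking thresholds:
  Cal: 2 of 5 neighbours < 4, not yet.
  Hana: 1 of 7 neighbours < 2, not yet.
  Ivy: 2 of 3 neighbours ≥ 2, adopts the app.
  Kai: 1 of 3 neighbours ≥ 1, adopts the app.
  Mo: 1 of 2 neighbours < 2, not yet.
  Nia: 1 of 7 neighbours < 3, not yet.
  Omar: 2 of 7 neighbours < 7, not yet.
  Pia: 1 of 6 neighbours < 3, not yet.
Round 4 — checking thresholds:
  Ana: 1 of 4 neighbours < 2, not yet.
  Cal: 2 of 5 neighbours < 4, not yet.
  Hana: 2 of 7 neighbours ≥ 2, adopts the app.
  Mo: 1 of 2 neighbours < 2, not yet.
  Nia: 1 of 7 neighbours < 3, not yet.
  Omar: 2 of 7 neighbours < 7, not yet.
  Pia: 2 of 6 neighbours < 3, not yet.
Round 5 — checking thresholds:
  Ana: 2 of 4 neighbours ≥ 2, adopts the app.
  Cal: 2 of 5 neighbours < 4, not yet.
  Lee: 1 of 3 neighbours ≥ 1, adopts the app.
  Mo: 1 of 2 neighbours < 2, not yet.
  Nia: 2 of 7 neighbours < 3, not yet.
  Omar: 3 of 7 neighbours < 7, not yet.
  Pia: 3 of 6 neighbours ≥ 3, adopts the app.
Round 6 — checking thresholds:
  Cal: 4 of 5 neighbours ≥ 4, adopts the app.
  Mo: 1 of 2 neighbours < 2, not yet.
  Nia: 5 of 7 neighbours ≥ 3, adopts the app.
  Omar: 5 of 7 neighbours < 7, not yet.
Round 7 — no new adoptions; cascade stops.

Ana, Cal, Eli, Gus, Hana, Ivy, Kai, Lee, Nia, Pia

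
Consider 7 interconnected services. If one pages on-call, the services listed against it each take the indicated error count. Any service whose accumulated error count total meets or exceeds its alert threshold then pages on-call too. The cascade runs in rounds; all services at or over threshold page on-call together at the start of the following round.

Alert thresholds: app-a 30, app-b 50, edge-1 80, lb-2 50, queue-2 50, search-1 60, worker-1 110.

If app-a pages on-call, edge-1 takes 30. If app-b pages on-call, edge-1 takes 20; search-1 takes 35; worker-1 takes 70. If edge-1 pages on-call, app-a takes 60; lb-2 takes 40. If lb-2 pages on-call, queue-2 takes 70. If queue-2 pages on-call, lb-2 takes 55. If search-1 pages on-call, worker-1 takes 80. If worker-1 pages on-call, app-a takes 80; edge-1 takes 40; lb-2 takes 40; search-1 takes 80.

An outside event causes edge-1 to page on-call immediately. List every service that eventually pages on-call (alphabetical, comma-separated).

app-a, edge-1

Round 1 — edge-1 pages on-call (initial).
  app-a: +60 → 60 ≥ 30
  lb-2: +40 → 40 < 50
Round 2 — app-a pages on-call.
No further pages.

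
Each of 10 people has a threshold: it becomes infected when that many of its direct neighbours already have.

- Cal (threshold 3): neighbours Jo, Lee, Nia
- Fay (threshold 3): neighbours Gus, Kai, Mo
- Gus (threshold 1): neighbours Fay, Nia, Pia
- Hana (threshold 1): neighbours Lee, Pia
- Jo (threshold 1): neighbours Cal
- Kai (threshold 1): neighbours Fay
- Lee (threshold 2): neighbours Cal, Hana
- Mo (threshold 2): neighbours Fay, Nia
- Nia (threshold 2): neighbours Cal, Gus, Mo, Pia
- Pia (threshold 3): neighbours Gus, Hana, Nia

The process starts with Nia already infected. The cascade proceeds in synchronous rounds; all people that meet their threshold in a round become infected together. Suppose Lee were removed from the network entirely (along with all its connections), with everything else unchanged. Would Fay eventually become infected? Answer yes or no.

With Lee removed:
Round 1 — Nia becomes infected (initial).
Round 2 — checking thresholds:
  Cal: 1 of 2 neighbours < 3, holds.
  Gus: 1 of 3 neighbours ≥ 1, becomes infected.
  Mo: 1 of 2 neighbours < 2, holds.
  Pia: 1 of 3 neighbours < 3, holds.
Round 3 — no new infections; cascade stops.

no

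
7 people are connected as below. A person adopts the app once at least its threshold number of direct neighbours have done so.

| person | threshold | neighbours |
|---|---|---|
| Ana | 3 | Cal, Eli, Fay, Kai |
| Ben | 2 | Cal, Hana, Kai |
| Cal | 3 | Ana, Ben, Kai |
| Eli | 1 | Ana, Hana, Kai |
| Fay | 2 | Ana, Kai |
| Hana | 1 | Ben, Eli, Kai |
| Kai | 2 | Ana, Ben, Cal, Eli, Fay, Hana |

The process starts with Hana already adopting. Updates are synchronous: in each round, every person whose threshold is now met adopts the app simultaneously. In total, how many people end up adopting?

4

Round 1 — Hana adopts the app (initial).
Round 2 — checking thresholds:
  Ben: 1 of 3 neighbours < 2, not yet.
  Eli: 1 of 3 neighbours ≥ 1, adopts the app.
  Kai: 1 of 6 neighbours < 2, not yet.
Round 3 — checking thresholds:
  Ana: 1 of 4 neighbours < 3, not yet.
  Ben: 1 of 3 neighbours < 2, not yet.
  Kai: 2 of 6 neighbours ≥ 2, adopts the app.
Round 4 — checking thresholds:
  Ana: 2 of 4 neighbours < 3, not yet.
  Ben: 2 of 3 neighbours ≥ 2, adopts the app.
  Cal: 1 of 3 neighbours < 3, not yet.
  Fay: 1 of 2 neighbours < 2, not yet.
Round 5 — no new adoptions; cascade stops.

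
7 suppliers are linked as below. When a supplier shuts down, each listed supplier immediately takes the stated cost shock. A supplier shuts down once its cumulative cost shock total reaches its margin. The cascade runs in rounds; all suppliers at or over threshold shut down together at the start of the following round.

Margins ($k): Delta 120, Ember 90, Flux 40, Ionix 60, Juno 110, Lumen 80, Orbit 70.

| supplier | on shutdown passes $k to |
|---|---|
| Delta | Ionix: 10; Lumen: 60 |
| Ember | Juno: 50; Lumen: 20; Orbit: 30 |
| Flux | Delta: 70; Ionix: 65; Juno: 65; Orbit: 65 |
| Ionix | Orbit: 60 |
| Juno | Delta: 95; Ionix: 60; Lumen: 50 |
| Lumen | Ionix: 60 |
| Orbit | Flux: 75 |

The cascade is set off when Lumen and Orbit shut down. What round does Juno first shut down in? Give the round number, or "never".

Round 1 — Lumen, Orbit shut down (initial).
  Flux: +75 → 75 ≥ 40
  Ionix: +60 → 60 ≥ 60
Round 2 — Flux, Ionix shut down.
  Delta: +70 → 70 < 120
  Juno: +65 → 65 < 110
No further shutdowns.

never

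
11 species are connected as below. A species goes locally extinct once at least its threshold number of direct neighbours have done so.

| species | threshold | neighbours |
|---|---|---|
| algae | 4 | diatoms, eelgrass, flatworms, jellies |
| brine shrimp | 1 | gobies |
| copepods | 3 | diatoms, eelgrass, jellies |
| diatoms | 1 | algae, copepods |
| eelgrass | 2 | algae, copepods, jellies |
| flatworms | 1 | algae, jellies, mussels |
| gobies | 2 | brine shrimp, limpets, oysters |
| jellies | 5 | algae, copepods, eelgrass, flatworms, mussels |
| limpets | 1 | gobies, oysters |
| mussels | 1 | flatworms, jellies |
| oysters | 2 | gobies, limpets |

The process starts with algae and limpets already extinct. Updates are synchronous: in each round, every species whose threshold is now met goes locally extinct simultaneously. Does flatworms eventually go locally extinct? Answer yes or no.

Round 1 — algae, limpets go locally extinct (initial).
Round 2 — checking thresholds:
  diatoms: 1 of 2 neighbours ≥ 1, goes locally extinct.
  eelgrass: 1 of 3 neighbours < 2, holds.
  flatworms: 1 of 3 neighbours ≥ 1, goes locally extinct.
  gobies: 1 of 3 neighbours < 2, holds.
  jellies: 1 of 5 neighbours < 5, holds.
  oysters: 1 of 2 neighbours < 2, holds.
Round 3 — checking thresholds:
  copepods: 1 of 3 neighbours < 3, holds.
  eelgrass: 1 of 3 neighbours < 2, holds.
  gobies: 1 of 3 neighbours < 2, holds.
  jellies: 2 of 5 neighbours < 5, holds.
  mussels: 1 of 2 neighbours ≥ 1, goes locally extinct.
  oysters: 1 of 2 neighbours < 2, holds.
Round 4 — no new extinctions; cascade stops.

yes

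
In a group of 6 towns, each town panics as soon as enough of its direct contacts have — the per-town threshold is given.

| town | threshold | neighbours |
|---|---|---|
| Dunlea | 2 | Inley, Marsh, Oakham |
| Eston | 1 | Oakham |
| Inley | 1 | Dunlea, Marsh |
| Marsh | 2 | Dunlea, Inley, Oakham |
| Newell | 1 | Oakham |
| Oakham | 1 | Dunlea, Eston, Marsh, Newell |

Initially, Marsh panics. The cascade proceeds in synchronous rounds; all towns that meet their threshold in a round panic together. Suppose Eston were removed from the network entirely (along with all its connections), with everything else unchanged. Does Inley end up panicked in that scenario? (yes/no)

yes

With Eston removed:
Round 1 — Marsh panics (initial).
Round 2 — checking thresholds:
  Dunlea: 1 of 3 neighbours < 2, not yet.
  Inley: 1 of 2 neighbours ≥ 1, panics.
  Oakham: 1 of 3 neighbours ≥ 1, panics.
Round 3 — checking thresholds:
  Dunlea: 3 of 3 neighbours ≥ 2, panics.
  Newell: 1 of 1 neighbours ≥ 1, panics.
Round 4 — no new panics; cascade stops.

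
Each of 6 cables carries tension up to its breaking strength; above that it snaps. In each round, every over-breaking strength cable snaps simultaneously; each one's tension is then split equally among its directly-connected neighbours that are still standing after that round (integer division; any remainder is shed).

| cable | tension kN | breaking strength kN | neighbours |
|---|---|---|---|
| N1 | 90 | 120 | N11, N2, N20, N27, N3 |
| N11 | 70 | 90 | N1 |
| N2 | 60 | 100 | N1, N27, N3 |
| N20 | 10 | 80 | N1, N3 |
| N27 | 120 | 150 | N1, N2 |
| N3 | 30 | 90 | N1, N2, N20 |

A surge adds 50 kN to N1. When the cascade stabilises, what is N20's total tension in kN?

38

Round 1 — N1 at 140 > 120. N1 snaps.
  N1 sheds 140 kN to N11, N2, N20, N27, N3: 28 each.
    N11: 70+28 = 98 > 90
    N2: 60+28 = 88 ≤ 100
    N20: 10+28 = 38 ≤ 80
    N27: 120+28 = 148 ≤ 150
    N3: 30+28 = 58 ≤ 90
Round 2 — N11 snaps.
  N11 sheds 98 kN: no online neighbours, lost.
No further breaks.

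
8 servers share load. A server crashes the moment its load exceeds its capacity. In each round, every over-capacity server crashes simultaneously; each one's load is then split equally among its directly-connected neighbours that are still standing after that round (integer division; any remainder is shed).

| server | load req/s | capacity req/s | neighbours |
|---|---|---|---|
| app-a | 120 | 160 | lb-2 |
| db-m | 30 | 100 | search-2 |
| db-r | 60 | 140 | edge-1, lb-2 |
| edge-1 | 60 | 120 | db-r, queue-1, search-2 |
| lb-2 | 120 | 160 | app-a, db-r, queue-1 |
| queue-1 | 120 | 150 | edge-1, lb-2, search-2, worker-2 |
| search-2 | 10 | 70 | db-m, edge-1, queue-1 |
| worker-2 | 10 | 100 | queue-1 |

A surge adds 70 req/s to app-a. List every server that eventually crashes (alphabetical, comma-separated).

Round 1 — app-a at 190 > 160. app-a crashes.
  app-a sheds 190 req/s to lb-2: 190 each.
    lb-2: 120+190 = 310 > 160
Round 2 — lb-2 crashes.
  lb-2 sheds 310 req/s to db-r, queue-1: 155 each.
    db-r: 60+155 = 215 > 140
    queue-1: 120+155 = 275 > 150
Round 3 — db-r, queue-1 crash.
  db-r sheds 215 req/s to edge-1: 215 each.
    edge-1: 60+215 = 275 > 120
  queue-1 sheds 275 req/s to edge-1, search-2, worker-2: 91 each (2 lost).
    edge-1: 275+91 = 366 > 120
    search-2: 10+91 = 101 > 70
    worker-2: 10+91 = 101 > 100
Round 4 — edge-1, search-2, worker-2 crash.
  edge-1 sheds 366 req/s: no online neighbours, lost.
  search-2 sheds 101 req/s to db-m: 101 each.
    db-m: 30+101 = 131 > 100
  worker-2 sheds 101 req/s: no online neighbours, lost.
Round 5 — db-m crashes.
  db-m sheds 131 req/s: no online neighbours, lost.
No further crashes.

app-a, db-m, db-r, edge-1, lb-2, queue-1, search-2, worker-2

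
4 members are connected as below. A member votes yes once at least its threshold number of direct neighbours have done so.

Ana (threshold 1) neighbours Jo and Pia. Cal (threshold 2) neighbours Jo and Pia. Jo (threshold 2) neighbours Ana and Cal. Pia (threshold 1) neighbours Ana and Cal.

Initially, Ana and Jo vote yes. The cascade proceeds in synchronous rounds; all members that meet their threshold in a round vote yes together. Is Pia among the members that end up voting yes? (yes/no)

Round 1 — Ana, Jo vote yes (initial).
Round 2 — checking thresholds:
  Cal: 1 of 2 neighbours < 2, below threshold.
  Pia: 1 of 2 neighbours ≥ 1, votes yes.
Round 3 — checking thresholds:
  Cal: 2 of 2 neighbours ≥ 2, votes yes.
Round 4 — no new yes votes; cascade stops.

yes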